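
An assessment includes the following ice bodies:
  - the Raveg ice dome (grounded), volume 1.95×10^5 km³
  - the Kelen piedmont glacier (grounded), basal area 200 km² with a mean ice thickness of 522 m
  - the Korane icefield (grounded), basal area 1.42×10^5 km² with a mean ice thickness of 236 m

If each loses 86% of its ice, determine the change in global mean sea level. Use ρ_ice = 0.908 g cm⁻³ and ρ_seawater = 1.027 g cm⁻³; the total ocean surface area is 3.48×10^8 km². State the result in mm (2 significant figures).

Raveg: 0.86 × 1.95×10^5 km³ × (908/1027) = 1.483×10^5 km³ of water.
Kelen: ice volume = 200 km² × 522 m = 104.4 km³; 0.86 × 104.4 × (908/1027) = 79.38 km³ of water.
Korane: ice volume = 1.42×10^5 km² × 236 m = 3.351×10^4 km³; 0.86 × 3.351×10^4 × (908/1027) = 2.548×10^4 km³ of water.
Total added water ≈ 1.738×10^14 m³ over 3.48×10^14 m² → Δh = 0.500 m = 500 mm.

≈ 500 mm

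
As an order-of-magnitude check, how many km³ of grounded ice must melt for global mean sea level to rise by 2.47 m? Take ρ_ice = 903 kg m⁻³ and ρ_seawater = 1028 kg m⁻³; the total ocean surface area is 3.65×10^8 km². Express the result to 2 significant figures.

Required water volume = Δh × A = 2.47 m × 3.65×10^14 m² = 9.016×10^14 m³ = 9.016×10^5 km³.
Ice volume = water volume × ρ_w/ρ_ice = 9.016×10^5 × 1028/903 = 1.0×10^6 km³.

≈ 1.0×10^6 km³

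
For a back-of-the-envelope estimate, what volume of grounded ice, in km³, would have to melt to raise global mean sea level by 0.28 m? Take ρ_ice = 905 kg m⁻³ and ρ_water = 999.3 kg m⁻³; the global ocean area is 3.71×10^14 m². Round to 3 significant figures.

Required water volume = Δh × A = 0.28 m × 3.71×10^14 m² = 1.039×10^14 m³ = 1.039×10^5 km³.
Ice volume = water volume × ρ_w/ρ_ice = 1.039×10^5 × 999.3/905 = 1.15×10^5 km³.

≈ 1.15×10^5 km³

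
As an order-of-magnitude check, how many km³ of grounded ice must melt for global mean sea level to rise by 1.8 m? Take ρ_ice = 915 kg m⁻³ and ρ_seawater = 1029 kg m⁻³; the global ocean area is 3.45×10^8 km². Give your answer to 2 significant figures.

≈ 7.0×10^5 km³

Required water volume = Δh × A = 1.8 m × 3.45×10^14 m² = 6.210×10^14 m³ = 6.210×10^5 km³.
Ice volume = water volume × ρ_w/ρ_ice = 6.210×10^5 × 1029/915 = 7.0×10^5 km³.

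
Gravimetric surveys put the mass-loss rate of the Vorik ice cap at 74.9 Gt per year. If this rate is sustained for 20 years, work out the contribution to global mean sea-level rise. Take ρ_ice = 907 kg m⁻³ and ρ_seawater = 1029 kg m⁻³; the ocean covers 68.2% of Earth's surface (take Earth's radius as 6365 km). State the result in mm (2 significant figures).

Total mass lost = 74.9 Gt/yr × 20 yr = 1498 Gt = 1.498×10^15 kg.
ρ_w = 1029 kg m⁻³, so water volume = 1.498×10^15 / 1029 = 1.456×10^12 m³.
Δh = 1.456×10^12 / 3.47×10^14 = 4.19×10^-3 m = 4.2 mm.

≈ 4.2 mm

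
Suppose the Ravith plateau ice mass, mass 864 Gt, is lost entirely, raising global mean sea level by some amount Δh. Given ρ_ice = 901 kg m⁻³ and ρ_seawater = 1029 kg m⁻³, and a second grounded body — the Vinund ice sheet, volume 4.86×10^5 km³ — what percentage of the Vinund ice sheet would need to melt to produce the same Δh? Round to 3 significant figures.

≈ 0.197 %

Equal sea-level rise means equal mass of meltwater, i.e. equal mass of ice lost.
Ice mass of Ravith: 8.640×10^14 kg; ice mass of Vinund: 4.379×10^17 kg.
Fraction required = 8.640×10^14 / 4.379×10^17 = 1.97×10^-3 → 0.197 %.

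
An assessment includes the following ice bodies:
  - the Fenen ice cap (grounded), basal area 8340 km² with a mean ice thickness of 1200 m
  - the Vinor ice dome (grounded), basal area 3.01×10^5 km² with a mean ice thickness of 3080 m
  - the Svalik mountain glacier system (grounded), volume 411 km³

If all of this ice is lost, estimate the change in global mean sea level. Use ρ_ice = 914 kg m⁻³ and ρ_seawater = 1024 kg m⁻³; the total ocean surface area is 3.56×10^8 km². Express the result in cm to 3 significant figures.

Fenen: ice volume = 8340 km² × 1200 m = 1.001×10^4 km³; 1.001×10^4 × (914/1024) = 8933 km³ of water.
Vinor: ice volume = 3.01×10^5 km² × 3080 m = 9.271×10^5 km³; 9.271×10^5 × (914/1024) = 8.275×10^5 km³ of water.
Svalik: 411 km³ × (914/1024) = 366.8 km³ of water.
Total added water ≈ 8.368×10^14 m³ over 3.56×10^14 m² → Δh = 2.35 m = 235 cm.

≈ 235 cm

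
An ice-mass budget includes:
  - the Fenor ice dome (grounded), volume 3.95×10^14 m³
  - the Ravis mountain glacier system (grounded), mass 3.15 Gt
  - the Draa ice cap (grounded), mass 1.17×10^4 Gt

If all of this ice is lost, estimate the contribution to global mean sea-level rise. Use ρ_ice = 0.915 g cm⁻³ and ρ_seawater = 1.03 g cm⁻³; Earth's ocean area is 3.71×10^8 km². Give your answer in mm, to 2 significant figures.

≈ 980 mm

Fenor: 3.95×10^14 m³ × (915/1030) = 3.509×10^14 m³ of water.
Ravis: 3.15 Gt = 3.150×10^12 kg; dividing by ρ_w = 1.03 g cm⁻³ = 1030 kg m⁻³ gives 3.058×10^9 m³ of water.
Draa: 1.17×10^4 Gt = 1.170×10^16 kg; dividing by ρ_w = 1030 kg m⁻³ gives 1.136×10^13 m³ of water.
Total added water ≈ 3.623×10^14 m³ over 3.71×10^14 m² → Δh = 0.976 m = 980 mm.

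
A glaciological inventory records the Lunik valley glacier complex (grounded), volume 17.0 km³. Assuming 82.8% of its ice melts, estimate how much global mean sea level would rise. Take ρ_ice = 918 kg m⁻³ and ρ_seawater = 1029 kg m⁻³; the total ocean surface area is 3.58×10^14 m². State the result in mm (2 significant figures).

≈ 0.035 mm

Lunik: 0.828 × 17.0 km³ × (918/1029) = 12.56 km³ of water.
Spread over 3.58×10^14 m² of ocean, Δh = 1.256×10^10 / 3.58×10^14 = 3.51×10^-5 m = 0.035 mm.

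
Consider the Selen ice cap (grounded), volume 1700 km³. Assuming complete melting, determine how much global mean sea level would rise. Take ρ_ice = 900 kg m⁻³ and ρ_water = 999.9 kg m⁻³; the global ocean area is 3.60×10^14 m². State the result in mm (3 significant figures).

Selen: 1700 km³ × (900/999.9) = 1530 km³ of water.
Spread over 3.60×10^14 m² of ocean, Δh = 1.530×10^12 / 3.60×10^14 = 4.25×10^-3 m = 4.25 mm.

≈ 4.25 mm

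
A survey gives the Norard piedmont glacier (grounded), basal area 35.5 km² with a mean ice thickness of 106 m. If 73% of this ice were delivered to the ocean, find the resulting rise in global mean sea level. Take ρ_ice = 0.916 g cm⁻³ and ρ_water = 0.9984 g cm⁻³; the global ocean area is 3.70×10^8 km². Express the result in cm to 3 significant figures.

Norard: ice volume = 35.5 km² × 106 m = 3.763 km³; 0.73 × 3.763 × (916/998.4) = 2.520 km³ of water.
Spread over 3.70×10^14 m² of ocean, Δh = 2.520×10^9 / 3.70×10^14 = 6.81×10^-6 m = 6.81×10^-4 cm.

≈ 6.81×10^-4 cm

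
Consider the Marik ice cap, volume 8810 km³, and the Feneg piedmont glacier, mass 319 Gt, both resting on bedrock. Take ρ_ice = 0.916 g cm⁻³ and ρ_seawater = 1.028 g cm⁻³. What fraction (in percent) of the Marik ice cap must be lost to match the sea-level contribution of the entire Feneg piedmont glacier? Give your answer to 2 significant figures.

≈ 4.0 %

Equal sea-level rise means equal mass of meltwater, i.e. equal mass of ice lost.
Ice mass of Feneg: 3.190×10^14 kg; ice mass of Marik: 8.070×10^15 kg.
Fraction required = 3.190×10^14 / 8.070×10^15 = 0.0395 → 4.0 %.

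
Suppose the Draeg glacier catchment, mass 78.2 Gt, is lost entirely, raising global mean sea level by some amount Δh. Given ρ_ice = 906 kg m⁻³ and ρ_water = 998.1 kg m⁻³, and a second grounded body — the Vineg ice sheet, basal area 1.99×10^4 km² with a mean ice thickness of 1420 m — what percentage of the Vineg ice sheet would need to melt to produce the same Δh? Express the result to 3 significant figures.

≈ 0.305 %

Equal sea-level rise means equal mass of meltwater, i.e. equal mass of ice lost.
Ice mass of Draeg: 7.820×10^13 kg; ice mass of Vineg: 2.560×10^16 kg.
Fraction required = 7.820×10^13 / 2.560×10^16 = 3.05×10^-3 → 0.305 %.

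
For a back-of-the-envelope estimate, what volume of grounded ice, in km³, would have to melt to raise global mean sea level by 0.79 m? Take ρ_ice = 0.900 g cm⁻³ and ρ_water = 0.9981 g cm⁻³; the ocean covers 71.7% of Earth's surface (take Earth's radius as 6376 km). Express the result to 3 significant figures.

≈ 3.21×10^5 km³

Required water volume = Δh × A = 0.79 m × 3.66×10^14 m² = 2.894×10^14 m³ = 2.894×10^5 km³.
Ice volume = water volume × ρ_w/ρ_ice = 2.894×10^5 × 998.1/900 = 3.21×10^5 km³.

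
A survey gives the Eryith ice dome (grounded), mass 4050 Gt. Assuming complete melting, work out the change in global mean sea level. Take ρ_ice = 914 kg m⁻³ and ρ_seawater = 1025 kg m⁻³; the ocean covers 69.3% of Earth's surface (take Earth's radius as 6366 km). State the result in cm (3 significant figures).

≈ 1.12 cm

Eryith: 4050 Gt = 4.050×10^15 kg; dividing by ρ_w = 1025 kg m⁻³ gives 3.951×10^12 m³ of water.
Spread over 3.53×10^14 m² of ocean, Δh = 3.951×10^12 / 3.53×10^14 = 0.0112 m = 1.12 cm.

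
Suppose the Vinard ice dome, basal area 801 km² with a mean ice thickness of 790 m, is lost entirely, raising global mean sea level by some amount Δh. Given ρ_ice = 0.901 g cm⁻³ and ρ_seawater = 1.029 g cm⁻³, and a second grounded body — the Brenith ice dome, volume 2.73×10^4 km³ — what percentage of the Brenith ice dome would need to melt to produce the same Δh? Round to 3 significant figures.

Equal sea-level rise means equal mass of meltwater, i.e. equal mass of ice lost.
Ice mass of Vinard: 5.701×10^14 kg; ice mass of Brenith: 2.460×10^16 kg.
Fraction required = 5.701×10^14 / 2.460×10^16 = 0.0232 → 2.32 %.

≈ 2.32 %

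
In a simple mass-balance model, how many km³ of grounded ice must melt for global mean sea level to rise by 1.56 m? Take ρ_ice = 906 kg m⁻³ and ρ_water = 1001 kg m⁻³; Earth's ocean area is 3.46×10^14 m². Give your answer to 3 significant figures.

≈ 5.96×10^5 km³

Required water volume = Δh × A = 1.56 m × 3.46×10^14 m² = 5.398×10^14 m³ = 5.398×10^5 km³.
Ice volume = water volume × ρ_w/ρ_ice = 5.398×10^5 × 1001/906 = 5.96×10^5 km³.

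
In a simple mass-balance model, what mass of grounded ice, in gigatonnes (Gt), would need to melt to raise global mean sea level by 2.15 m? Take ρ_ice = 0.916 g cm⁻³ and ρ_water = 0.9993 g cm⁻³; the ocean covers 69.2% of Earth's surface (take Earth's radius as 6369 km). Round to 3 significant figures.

≈ 7.58×10^5 Gt

Required water volume = Δh × A = 2.15 m × 3.53×10^14 m² = 7.584×10^14 m³.
ρ_w = 0.9993 g cm⁻³ = 999.3 kg m⁻³, so the mass of water = 7.584×10^14 m³ × 999.3 kg m⁻³ = 7.579×10^17 kg = 7.58×10^5 Gt (and the same mass of ice, by conservation).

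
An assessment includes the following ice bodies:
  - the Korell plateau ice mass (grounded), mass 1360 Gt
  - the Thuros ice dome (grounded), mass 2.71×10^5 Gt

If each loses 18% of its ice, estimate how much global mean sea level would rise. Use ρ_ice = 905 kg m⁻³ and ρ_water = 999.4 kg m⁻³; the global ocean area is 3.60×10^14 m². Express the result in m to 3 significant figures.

≈ 0.136 m

Korell: 0.18 × 1360 Gt = 2.448×10^14 kg; dividing by ρ_w = 999.4 kg m⁻³ gives 2.449×10^11 m³ of water.
Thuros: 0.18 × 2.71×10^5 Gt = 4.878×10^16 kg; dividing by ρ_w = 999.4 kg m⁻³ gives 4.881×10^13 m³ of water.
Total added water ≈ 4.905×10^13 m³ over 3.60×10^14 m² → Δh = 0.136 m.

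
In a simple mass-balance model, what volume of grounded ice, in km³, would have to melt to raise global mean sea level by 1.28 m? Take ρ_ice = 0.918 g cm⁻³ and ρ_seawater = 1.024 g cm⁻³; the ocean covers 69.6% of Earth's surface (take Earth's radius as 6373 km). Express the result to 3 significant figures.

≈ 5.07×10^5 km³

Required water volume = Δh × A = 1.28 m × 3.55×10^14 m² = 4.547×10^14 m³ = 4.547×10^5 km³.
Ice volume = water volume × ρ_w/ρ_ice = 4.547×10^5 × 1024/918 = 5.07×10^5 km³.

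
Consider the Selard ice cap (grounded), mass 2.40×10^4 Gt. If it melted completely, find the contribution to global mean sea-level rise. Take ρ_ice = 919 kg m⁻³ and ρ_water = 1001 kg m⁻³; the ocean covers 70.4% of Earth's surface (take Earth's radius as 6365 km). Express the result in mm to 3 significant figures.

Selard: 2.40×10^4 Gt = 2.400×10^16 kg; dividing by ρ_w = 1001 kg m⁻³ gives 2.398×10^13 m³ of water.
Spread over 3.58×10^14 m² of ocean, Δh = 2.398×10^13 / 3.58×10^14 = 0.0669 m = 66.9 mm.

≈ 66.9 mm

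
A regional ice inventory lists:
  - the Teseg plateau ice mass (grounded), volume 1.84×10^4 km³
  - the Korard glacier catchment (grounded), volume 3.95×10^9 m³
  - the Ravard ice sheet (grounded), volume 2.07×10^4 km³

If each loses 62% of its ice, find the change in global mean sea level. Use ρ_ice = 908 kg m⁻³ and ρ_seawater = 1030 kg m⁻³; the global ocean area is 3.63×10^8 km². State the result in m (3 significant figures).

Teseg: 0.62 × 1.84×10^4 km³ × (908/1030) = 1.006×10^4 km³ of water.
Korard: 0.62 × 3.95×10^9 m³ × (908/1030) = 2.159×10^9 m³ of water.
Ravard: 0.62 × 2.07×10^4 km³ × (908/1030) = 1.131×10^4 km³ of water.
Total added water ≈ 2.137×10^13 m³ over 3.63×10^14 m² → Δh = 0.0589 m.

≈ 0.0589 m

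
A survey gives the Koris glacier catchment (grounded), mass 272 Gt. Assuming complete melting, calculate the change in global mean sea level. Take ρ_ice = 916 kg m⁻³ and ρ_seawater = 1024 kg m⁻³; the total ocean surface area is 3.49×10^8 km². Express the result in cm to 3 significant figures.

≈ 0.0761 cm

Koris: 272 Gt = 2.720×10^14 kg; dividing by ρ_w = 1024 kg m⁻³ gives 2.656×10^11 m³ of water.
Spread over 3.49×10^14 m² of ocean, Δh = 2.656×10^11 / 3.49×10^14 = 7.61×10^-4 m = 0.0761 cm.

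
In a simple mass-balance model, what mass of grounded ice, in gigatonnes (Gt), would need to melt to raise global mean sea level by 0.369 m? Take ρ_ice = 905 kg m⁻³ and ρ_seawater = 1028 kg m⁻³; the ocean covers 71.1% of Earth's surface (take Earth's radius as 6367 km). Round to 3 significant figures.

≈ 1.37×10^5 Gt

Required water volume = Δh × A = 0.369 m × 3.62×10^14 m² = 1.337×10^14 m³.
ρ_w = 1028 kg m⁻³, so the mass of water = 1.337×10^14 m³ × 1028 kg m⁻³ = 1.374×10^17 kg = 1.37×10^5 Gt (and the same mass of ice, by conservation).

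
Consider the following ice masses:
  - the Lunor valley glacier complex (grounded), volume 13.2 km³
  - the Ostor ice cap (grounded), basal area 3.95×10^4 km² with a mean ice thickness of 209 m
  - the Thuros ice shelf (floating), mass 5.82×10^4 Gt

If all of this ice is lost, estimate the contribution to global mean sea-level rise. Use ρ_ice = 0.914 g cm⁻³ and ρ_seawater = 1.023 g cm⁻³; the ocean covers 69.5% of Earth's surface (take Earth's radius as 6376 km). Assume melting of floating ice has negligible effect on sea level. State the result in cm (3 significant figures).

Lunor: 13.2 km³ × (914/1023) = 11.79 km³ of water.
Ostor: ice volume = 3.95×10^4 km² × 209 m = 8256 km³; 8256 × (914/1023) = 7376 km³ of water.
The Thuros ice shelf is floating and already displaces its own weight of water, so its melt adds essentially nothing to sea level.
Total added water ≈ 7.388×10^12 m³ over 3.55×10^14 m² → Δh = 0.0208 m = 2.08 cm.

≈ 2.08 cm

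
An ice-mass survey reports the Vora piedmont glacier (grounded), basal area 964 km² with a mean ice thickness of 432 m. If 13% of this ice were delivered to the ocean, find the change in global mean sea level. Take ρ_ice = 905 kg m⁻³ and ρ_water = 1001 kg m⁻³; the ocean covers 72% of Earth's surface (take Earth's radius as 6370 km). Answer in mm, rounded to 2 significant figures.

Vora: ice volume = 964 km² × 432 m = 416.4 km³; 0.13 × 416.4 × (905/1001) = 48.95 km³ of water.
Spread over 3.67×10^14 m² of ocean, Δh = 4.895×10^10 / 3.67×10^14 = 1.33×10^-4 m = 0.13 mm.

≈ 0.13 mm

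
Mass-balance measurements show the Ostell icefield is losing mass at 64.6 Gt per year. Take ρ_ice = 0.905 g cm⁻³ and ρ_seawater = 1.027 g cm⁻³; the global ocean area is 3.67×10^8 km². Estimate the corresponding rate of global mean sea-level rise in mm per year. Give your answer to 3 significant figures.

ρ_w = 1.027 g cm⁻³ = 1027 kg m⁻³. Annual water volume added = 64.6 Gt / ρ_w = 6.460×10^13 kg / 1027 kg m⁻³ = 6.290×10^10 m³.
Δh per year = 6.290×10^10 / 3.67×10^14 = 1.71×10^-4 m = 0.171 mm.

≈ 0.171 mm/yr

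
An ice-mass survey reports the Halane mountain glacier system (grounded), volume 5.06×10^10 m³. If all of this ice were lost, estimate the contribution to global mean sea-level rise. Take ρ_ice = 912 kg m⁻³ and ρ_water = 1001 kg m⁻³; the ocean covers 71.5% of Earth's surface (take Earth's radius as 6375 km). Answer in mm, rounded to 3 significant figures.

≈ 0.126 mm

Halane: 5.06×10^10 m³ × (912/1001) = 4.610×10^10 m³ of water.
Spread over 3.65×10^14 m² of ocean, Δh = 4.610×10^10 / 3.65×10^14 = 1.26×10^-4 m = 0.126 mm.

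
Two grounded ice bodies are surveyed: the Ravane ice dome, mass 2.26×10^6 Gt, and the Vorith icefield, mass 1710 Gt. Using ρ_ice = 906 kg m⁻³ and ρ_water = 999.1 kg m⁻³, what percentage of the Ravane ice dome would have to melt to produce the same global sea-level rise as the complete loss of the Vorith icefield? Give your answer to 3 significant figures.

≈ 0.0757 %

Equal sea-level rise means equal mass of meltwater, i.e. equal mass of ice lost.
Ice mass of Vorith: 1.710×10^15 kg; ice mass of Ravane: 2.260×10^18 kg.
Fraction required = 1.710×10^15 / 2.260×10^18 = 7.57×10^-4 → 0.0757 %.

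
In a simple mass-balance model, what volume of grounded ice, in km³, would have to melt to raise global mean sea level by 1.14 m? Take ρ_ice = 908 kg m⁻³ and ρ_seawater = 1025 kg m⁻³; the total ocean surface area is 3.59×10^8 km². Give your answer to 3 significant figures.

Required water volume = Δh × A = 1.14 m × 3.59×10^14 m² = 4.093×10^14 m³ = 4.093×10^5 km³.
Ice volume = water volume × ρ_w/ρ_ice = 4.093×10^5 × 1025/908 = 4.62×10^5 km³.

≈ 4.62×10^5 km³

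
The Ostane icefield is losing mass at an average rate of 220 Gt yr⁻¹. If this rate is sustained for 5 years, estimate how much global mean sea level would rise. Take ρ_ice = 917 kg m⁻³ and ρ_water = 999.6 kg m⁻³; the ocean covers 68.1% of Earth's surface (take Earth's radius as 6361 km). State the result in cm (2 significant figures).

Total mass lost = 220 Gt/yr × 5 yr = 1100 Gt = 1.100×10^15 kg.
ρ_w = 999.6 kg m⁻³, so water volume = 1.100×10^15 / 999.6 = 1.100×10^12 m³.
Δh = 1.100×10^12 / 3.46×10^14 = 3.18×10^-3 m = 0.32 cm.

≈ 0.32 cm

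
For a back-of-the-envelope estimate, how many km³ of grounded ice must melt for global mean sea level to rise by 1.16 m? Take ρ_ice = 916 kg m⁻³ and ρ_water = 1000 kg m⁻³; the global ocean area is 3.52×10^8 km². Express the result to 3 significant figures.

≈ 4.46×10^5 km³

Required water volume = Δh × A = 1.16 m × 3.52×10^14 m² = 4.083×10^14 m³ = 4.083×10^5 km³.
Ice volume = water volume × ρ_w/ρ_ice = 4.083×10^5 × 1000/916 = 4.46×10^5 km³.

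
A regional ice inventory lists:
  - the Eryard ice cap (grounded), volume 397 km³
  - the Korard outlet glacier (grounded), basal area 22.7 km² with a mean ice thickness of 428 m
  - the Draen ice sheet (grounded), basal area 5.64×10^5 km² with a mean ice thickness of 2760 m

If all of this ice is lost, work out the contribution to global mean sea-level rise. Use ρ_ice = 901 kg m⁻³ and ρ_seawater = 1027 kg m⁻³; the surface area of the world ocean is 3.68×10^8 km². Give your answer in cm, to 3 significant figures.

≈ 371 cm

Eryard: 397 km³ × (901/1027) = 348.3 km³ of water.
Korard: ice volume = 22.7 km² × 428 m = 9.716 km³; 9.716 × (901/1027) = 8.524 km³ of water.
Draen: ice volume = 5.64×10^5 km² × 2760 m = 1.557×10^6 km³; 1.557×10^6 × (901/1027) = 1.366×10^6 km³ of water.
Total added water ≈ 1.366×10^15 m³ over 3.68×10^14 m² → Δh = 3.71 m = 371 cm.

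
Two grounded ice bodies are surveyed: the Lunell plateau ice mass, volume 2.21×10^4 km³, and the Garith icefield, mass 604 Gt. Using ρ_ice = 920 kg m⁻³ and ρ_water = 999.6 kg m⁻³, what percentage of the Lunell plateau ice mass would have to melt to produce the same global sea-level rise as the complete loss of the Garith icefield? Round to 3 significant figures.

≈ 2.97 %

Equal sea-level rise means equal mass of meltwater, i.e. equal mass of ice lost.
Ice mass of Garith: 6.040×10^14 kg; ice mass of Lunell: 2.033×10^16 kg.
Fraction required = 6.040×10^14 / 2.033×10^16 = 0.0297 → 2.97 %.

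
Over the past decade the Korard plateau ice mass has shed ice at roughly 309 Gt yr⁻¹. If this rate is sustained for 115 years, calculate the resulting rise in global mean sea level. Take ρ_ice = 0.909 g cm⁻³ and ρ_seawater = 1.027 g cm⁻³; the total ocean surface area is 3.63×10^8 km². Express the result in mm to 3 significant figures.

≈ 95.3 mm

Total mass lost = 309 Gt/yr × 115 yr = 3.554×10^4 Gt = 3.554×10^16 kg.
ρ_w = 1.027 g cm⁻³ = 1027 kg m⁻³, so water volume = 3.554×10^16 / 1027 = 3.460×10^13 m³.
Δh = 3.460×10^13 / 3.63×10^14 = 0.0953 m = 95.3 mm.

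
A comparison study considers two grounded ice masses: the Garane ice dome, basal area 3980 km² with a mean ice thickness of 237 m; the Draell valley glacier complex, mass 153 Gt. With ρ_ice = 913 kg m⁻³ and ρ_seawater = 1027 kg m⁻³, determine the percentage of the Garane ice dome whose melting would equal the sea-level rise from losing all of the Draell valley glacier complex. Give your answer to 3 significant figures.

Equal sea-level rise means equal mass of meltwater, i.e. equal mass of ice lost.
Ice mass of Draell: 1.530×10^14 kg; ice mass of Garane: 8.612×10^14 kg.
Fraction required = 1.530×10^14 / 8.612×10^14 = 0.178 → 17.8 %.

≈ 17.8 %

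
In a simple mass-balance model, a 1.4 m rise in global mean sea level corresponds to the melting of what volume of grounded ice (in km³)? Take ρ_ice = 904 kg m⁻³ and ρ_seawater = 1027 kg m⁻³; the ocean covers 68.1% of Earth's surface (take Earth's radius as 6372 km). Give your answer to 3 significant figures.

≈ 5.53×10^5 km³

Required water volume = Δh × A = 1.4 m × 3.47×10^14 m² = 4.864×10^14 m³ = 4.864×10^5 km³.
Ice volume = water volume × ρ_w/ρ_ice = 4.864×10^5 × 1027/904 = 5.53×10^5 km³.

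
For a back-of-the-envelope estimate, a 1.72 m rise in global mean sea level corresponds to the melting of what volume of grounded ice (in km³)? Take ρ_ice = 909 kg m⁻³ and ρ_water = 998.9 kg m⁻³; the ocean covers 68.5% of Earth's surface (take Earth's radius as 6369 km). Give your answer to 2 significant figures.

Required water volume = Δh × A = 1.72 m × 3.49×10^14 m² = 6.006×10^14 m³ = 6.006×10^5 km³.
Ice volume = water volume × ρ_w/ρ_ice = 6.006×10^5 × 998.9/909 = 6.6×10^5 km³.

≈ 6.6×10^5 km³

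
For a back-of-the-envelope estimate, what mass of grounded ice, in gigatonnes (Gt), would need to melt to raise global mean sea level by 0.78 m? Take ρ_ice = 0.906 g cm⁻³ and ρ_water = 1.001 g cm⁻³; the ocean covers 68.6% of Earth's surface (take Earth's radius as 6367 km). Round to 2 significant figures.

≈ 2.7×10^5 Gt

Required water volume = Δh × A = 0.78 m × 3.49×10^14 m² = 2.726×10^14 m³.
ρ_w = 1.001 g cm⁻³ = 1001 kg m⁻³, so the mass of water = 2.726×10^14 m³ × 1001 kg m⁻³ = 2.729×10^17 kg = 2.7×10^5 Gt (and the same mass of ice, by conservation).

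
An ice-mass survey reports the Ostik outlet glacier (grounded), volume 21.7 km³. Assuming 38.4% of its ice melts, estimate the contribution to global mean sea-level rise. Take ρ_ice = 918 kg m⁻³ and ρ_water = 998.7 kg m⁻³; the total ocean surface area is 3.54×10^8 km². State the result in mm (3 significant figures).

≈ 0.0216 mm

Ostik: 0.384 × 21.7 km³ × (918/998.7) = 7.659 km³ of water.
Spread over 3.54×10^14 m² of ocean, Δh = 7.659×10^9 / 3.54×10^14 = 2.16×10^-5 m = 0.0216 mm.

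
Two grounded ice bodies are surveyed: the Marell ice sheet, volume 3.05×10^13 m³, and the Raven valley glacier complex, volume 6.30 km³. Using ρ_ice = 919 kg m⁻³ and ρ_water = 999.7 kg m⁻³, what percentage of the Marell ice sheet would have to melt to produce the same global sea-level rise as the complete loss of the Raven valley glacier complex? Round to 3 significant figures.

Equal sea-level rise means equal mass of meltwater, i.e. equal mass of ice lost.
Ice mass of Raven: 5.790×10^12 kg; ice mass of Marell: 2.803×10^16 kg.
Fraction required = 5.790×10^12 / 2.803×10^16 = 2.07×10^-4 → 0.0207 %.

≈ 0.0207 %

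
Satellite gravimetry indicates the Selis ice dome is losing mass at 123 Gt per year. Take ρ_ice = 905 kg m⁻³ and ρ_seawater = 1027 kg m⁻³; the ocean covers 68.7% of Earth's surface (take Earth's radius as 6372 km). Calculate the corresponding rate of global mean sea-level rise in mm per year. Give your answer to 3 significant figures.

≈ 0.342 mm/yr

ρ_w = 1027 kg m⁻³. Annual water volume added = 123 Gt / ρ_w = 1.230×10^14 kg / 1027 kg m⁻³ = 1.198×10^11 m³.
Δh per year = 1.198×10^11 / 3.51×10^14 = 3.42×10^-4 m = 0.342 mm.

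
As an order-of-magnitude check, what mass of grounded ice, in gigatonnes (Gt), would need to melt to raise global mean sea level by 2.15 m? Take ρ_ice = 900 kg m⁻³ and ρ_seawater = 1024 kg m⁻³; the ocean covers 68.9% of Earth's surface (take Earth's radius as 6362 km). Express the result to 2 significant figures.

Required water volume = Δh × A = 2.15 m × 3.50×10^14 m² = 7.535×10^14 m³.
ρ_w = 1024 kg m⁻³, so the mass of water = 7.535×10^14 m³ × 1024 kg m⁻³ = 7.715×10^17 kg = 7.7×10^5 Gt (and the same mass of ice, by conservation).

≈ 7.7×10^5 Gt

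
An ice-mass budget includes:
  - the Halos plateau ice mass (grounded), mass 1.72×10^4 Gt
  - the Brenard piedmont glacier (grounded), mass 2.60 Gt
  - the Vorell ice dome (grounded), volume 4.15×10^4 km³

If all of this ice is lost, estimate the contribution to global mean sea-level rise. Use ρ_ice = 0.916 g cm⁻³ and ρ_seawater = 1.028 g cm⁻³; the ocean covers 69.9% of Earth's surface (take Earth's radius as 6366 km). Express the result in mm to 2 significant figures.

≈ 150 mm

Halos: 1.72×10^4 Gt = 1.720×10^16 kg; dividing by ρ_w = 1.028 g cm⁻³ = 1028 kg m⁻³ gives 1.673×10^13 m³ of water.
Brenard: 2.60 Gt = 2.600×10^12 kg; dividing by ρ_w = 1028 kg m⁻³ gives 2.529×10^9 m³ of water.
Vorell: 4.15×10^4 km³ × (916/1028) = 3.698×10^4 km³ of water.
Total added water ≈ 5.371×10^13 m³ over 3.56×10^14 m² → Δh = 0.151 m = 150 mm.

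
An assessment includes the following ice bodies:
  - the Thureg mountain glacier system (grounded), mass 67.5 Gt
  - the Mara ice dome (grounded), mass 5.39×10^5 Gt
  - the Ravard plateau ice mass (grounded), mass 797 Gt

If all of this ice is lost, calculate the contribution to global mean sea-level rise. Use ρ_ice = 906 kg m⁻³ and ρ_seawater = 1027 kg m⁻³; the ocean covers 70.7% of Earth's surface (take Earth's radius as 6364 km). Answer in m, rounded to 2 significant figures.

≈ 1.5 m

Thureg: 67.5 Gt = 6.750×10^13 kg; dividing by ρ_w = 1027 kg m⁻³ gives 6.573×10^10 m³ of water.
Mara: 5.39×10^5 Gt = 5.390×10^17 kg; dividing by ρ_w = 1027 kg m⁻³ gives 5.248×10^14 m³ of water.
Ravard: 797 Gt = 7.970×10^14 kg; dividing by ρ_w = 1027 kg m⁻³ gives 7.760×10^11 m³ of water.
Total added water ≈ 5.257×10^14 m³ over 3.60×10^14 m² → Δh = 1.46 m.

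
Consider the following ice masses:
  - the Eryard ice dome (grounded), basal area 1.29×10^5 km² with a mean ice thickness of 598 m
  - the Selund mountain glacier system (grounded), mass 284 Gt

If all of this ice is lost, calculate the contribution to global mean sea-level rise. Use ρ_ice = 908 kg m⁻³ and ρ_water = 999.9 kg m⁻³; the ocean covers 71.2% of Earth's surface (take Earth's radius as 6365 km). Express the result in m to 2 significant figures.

≈ 0.19 m

Eryard: ice volume = 1.29×10^5 km² × 598 m = 7.714×10^4 km³; 7.714×10^4 × (908/999.9) = 7.005×10^4 km³ of water.
Selund: 284 Gt = 2.840×10^14 kg; dividing by ρ_w = 999.9 kg m⁻³ gives 2.840×10^11 m³ of water.
Total added water ≈ 7.034×10^13 m³ over 3.62×10^14 m² → Δh = 0.194 m.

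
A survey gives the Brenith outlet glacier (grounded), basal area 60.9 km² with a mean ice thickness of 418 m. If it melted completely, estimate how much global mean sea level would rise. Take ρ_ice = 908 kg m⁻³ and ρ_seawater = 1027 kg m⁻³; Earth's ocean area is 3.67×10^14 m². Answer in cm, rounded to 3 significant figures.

Brenith: ice volume = 60.9 km² × 418 m = 25.46 km³; 25.46 × (908/1027) = 22.51 km³ of water.
Spread over 3.67×10^14 m² of ocean, Δh = 2.251×10^10 / 3.67×10^14 = 6.13×10^-5 m = 6.13×10^-3 cm.

≈ 6.13×10^-3 cm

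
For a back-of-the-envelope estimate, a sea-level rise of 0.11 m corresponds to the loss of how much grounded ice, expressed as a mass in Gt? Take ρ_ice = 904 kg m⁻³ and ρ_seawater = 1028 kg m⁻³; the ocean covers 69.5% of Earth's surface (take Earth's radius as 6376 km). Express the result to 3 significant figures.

≈ 4.01×10^4 Gt

Required water volume = Δh × A = 0.11 m × 3.55×10^14 m² = 3.906×10^13 m³.
ρ_w = 1028 kg m⁻³, so the mass of water = 3.906×10^13 m³ × 1028 kg m⁻³ = 4.015×10^16 kg = 4.01×10^4 Gt (and the same mass of ice, by conservation).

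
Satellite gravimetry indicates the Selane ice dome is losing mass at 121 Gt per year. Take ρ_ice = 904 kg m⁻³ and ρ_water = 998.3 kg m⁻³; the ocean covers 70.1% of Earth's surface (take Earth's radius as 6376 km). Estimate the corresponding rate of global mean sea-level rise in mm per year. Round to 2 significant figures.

≈ 0.34 mm/yr

ρ_w = 998.3 kg m⁻³. Annual water volume added = 121 Gt / ρ_w = 1.210×10^14 kg / 998.3 kg m⁻³ = 1.212×10^11 m³.
Δh per year = 1.212×10^11 / 3.58×10^14 = 3.38×10^-4 m = 0.34 mm.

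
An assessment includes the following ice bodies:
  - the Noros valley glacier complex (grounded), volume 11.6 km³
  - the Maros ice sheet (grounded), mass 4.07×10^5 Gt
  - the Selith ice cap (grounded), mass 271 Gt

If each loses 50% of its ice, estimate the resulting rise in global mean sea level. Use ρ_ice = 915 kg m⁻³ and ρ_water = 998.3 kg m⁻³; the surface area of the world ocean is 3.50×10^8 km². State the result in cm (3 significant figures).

Noros: 0.5 × 11.6 km³ × (915/998.3) = 5.316 km³ of water.
Maros: 0.5 × 4.07×10^5 Gt = 2.035×10^17 kg; dividing by ρ_w = 998.3 kg m⁻³ gives 2.038×10^14 m³ of water.
Selith: 0.5 × 271 Gt = 1.355×10^14 kg; dividing by ρ_w = 998.3 kg m⁻³ gives 1.357×10^11 m³ of water.
Total added water ≈ 2.040×10^14 m³ over 3.50×10^14 m² → Δh = 0.583 m = 58.3 cm.

≈ 58.3 cm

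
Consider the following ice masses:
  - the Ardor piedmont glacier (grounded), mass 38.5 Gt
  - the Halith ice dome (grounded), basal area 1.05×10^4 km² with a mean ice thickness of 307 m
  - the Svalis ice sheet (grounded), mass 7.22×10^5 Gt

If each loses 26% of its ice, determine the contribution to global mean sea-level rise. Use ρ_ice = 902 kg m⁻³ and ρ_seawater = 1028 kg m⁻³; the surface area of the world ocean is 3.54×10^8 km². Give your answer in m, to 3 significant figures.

Ardor: 0.26 × 38.5 Gt = 1.001×10^13 kg; dividing by ρ_w = 1028 kg m⁻³ gives 9.737×10^9 m³ of water.
Halith: ice volume = 1.05×10^4 km² × 307 m = 3224 km³; 0.26 × 3224 × (902/1028) = 735.4 km³ of water.
Svalis: 0.26 × 7.22×10^5 Gt = 1.877×10^17 kg; dividing by ρ_w = 1028 kg m⁻³ gives 1.826×10^14 m³ of water.
Total added water ≈ 1.834×10^14 m³ over 3.54×10^14 m² → Δh = 0.518 m.

≈ 0.518 m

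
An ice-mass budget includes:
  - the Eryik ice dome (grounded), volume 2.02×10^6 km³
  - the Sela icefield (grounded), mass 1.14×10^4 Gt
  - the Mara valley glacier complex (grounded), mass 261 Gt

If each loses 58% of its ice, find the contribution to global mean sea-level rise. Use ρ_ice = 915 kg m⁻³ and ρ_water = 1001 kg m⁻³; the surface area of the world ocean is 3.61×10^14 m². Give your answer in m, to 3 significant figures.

Eryik: 0.58 × 2.02×10^6 km³ × (915/1001) = 1.071×10^6 km³ of water.
Sela: 0.58 × 1.14×10^4 Gt = 6.612×10^15 kg; dividing by ρ_w = 1001 kg m⁻³ gives 6.605×10^12 m³ of water.
Mara: 0.58 × 261 Gt = 1.514×10^14 kg; dividing by ρ_w = 1001 kg m⁻³ gives 1.512×10^11 m³ of water.
Total added water ≈ 1.078×10^15 m³ over 3.61×10^14 m² → Δh = 2.99 m.

≈ 2.99 m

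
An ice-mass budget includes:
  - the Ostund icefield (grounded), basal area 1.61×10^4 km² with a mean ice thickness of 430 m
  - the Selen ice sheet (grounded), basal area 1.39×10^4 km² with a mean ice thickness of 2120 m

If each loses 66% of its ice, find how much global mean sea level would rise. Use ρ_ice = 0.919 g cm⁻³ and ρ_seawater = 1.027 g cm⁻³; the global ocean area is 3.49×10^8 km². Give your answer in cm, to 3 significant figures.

≈ 6.16 cm

Ostund: ice volume = 1.61×10^4 km² × 430 m = 6923 km³; 0.66 × 6923 × (919/1027) = 4089 km³ of water.
Selen: ice volume = 1.39×10^4 km² × 2120 m = 2.947×10^4 km³; 0.66 × 2.947×10^4 × (919/1027) = 1.740×10^4 km³ of water.
Total added water ≈ 2.149×10^13 m³ over 3.49×10^14 m² → Δh = 0.0616 m = 6.16 cm.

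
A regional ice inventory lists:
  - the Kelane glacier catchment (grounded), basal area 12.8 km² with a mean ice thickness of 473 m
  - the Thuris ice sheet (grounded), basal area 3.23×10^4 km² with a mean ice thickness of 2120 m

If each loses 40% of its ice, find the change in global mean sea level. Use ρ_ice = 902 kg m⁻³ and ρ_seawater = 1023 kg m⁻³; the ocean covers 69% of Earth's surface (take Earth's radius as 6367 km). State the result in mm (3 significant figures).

≈ 68.7 mm

Kelane: ice volume = 12.8 km² × 473 m = 6.054 km³; 0.4 × 6.054 × (902/1023) = 2.135 km³ of water.
Thuris: ice volume = 3.23×10^4 km² × 2120 m = 6.848×10^4 km³; 0.4 × 6.848×10^4 × (902/1023) = 2.415×10^4 km³ of water.
Total added water ≈ 2.415×10^13 m³ over 3.52×10^14 m² → Δh = 0.0687 m = 68.7 mm.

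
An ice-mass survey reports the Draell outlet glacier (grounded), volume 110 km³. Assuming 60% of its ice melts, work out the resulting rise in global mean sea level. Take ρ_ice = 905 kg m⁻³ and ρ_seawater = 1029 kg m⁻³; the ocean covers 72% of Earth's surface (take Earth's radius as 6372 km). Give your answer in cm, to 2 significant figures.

≈ 0.016 cm

Draell: 0.6 × 110 km³ × (905/1029) = 58.05 km³ of water.
Spread over 3.67×10^14 m² of ocean, Δh = 5.805×10^10 / 3.67×10^14 = 1.58×10^-4 m = 0.016 cm.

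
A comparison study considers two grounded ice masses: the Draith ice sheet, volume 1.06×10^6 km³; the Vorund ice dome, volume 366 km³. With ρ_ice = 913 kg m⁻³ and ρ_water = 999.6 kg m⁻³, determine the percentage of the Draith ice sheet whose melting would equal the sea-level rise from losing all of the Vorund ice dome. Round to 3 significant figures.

≈ 0.0345 %

Equal sea-level rise means equal mass of meltwater, i.e. equal mass of ice lost.
Ice mass of Vorund: 3.342×10^14 kg; ice mass of Draith: 9.678×10^17 kg.
Fraction required = 3.342×10^14 / 9.678×10^17 = 3.45×10^-4 → 0.0345 %.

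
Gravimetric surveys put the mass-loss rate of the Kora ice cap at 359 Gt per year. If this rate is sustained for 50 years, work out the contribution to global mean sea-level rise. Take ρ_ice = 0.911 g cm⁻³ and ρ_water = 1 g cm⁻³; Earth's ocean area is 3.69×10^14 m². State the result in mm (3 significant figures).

Total mass lost = 359 Gt/yr × 50 yr = 1.795×10^4 Gt = 1.795×10^16 kg.
ρ_w = 1 g cm⁻³ = 1000 kg m⁻³, so water volume = 1.795×10^16 / 1000 = 1.795×10^13 m³.
Δh = 1.795×10^13 / 3.69×10^14 = 0.0486 m = 48.6 mm.

≈ 48.6 mm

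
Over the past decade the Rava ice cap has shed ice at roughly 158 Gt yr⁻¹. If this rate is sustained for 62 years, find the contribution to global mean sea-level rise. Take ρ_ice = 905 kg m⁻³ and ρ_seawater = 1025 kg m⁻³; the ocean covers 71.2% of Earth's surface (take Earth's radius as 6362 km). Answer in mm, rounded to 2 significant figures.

Total mass lost = 158 Gt/yr × 62 yr = 9796 Gt = 9.796×10^15 kg.
ρ_w = 1025 kg m⁻³, so water volume = 9.796×10^15 / 1025 = 9.557×10^12 m³.
Δh = 9.557×10^12 / 3.62×10^14 = 0.0264 m = 26 mm.

≈ 26 mm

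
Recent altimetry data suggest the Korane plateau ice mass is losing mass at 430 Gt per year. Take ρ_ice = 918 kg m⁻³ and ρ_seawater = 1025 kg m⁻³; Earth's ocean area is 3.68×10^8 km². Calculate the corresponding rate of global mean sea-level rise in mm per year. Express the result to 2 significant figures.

≈ 1.1 mm/yr

ρ_w = 1025 kg m⁻³. Annual water volume added = 430 Gt / ρ_w = 4.300×10^14 kg / 1025 kg m⁻³ = 4.195×10^11 m³.
Δh per year = 4.195×10^11 / 3.68×10^14 = 1.14×10^-3 m = 1.1 mm.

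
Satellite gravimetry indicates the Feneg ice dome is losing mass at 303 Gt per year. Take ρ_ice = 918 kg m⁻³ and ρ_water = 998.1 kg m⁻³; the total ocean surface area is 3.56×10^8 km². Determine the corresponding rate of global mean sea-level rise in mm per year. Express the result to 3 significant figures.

≈ 0.853 mm/yr

ρ_w = 998.1 kg m⁻³. Annual water volume added = 303 Gt / ρ_w = 3.030×10^14 kg / 998.1 kg m⁻³ = 3.036×10^11 m³.
Δh per year = 3.036×10^11 / 3.56×10^14 = 8.53×10^-4 m = 0.853 mm.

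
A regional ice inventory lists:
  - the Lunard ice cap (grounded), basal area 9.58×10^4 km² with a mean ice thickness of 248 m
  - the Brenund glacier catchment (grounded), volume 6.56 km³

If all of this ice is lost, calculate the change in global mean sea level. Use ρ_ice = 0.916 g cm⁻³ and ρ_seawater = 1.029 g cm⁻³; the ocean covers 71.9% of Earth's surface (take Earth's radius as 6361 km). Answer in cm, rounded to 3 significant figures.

Lunard: ice volume = 9.58×10^4 km² × 248 m = 2.376×10^4 km³; 2.376×10^4 × (916/1029) = 2.115×10^4 km³ of water.
Brenund: 6.56 km³ × (916/1029) = 5.840 km³ of water.
Total added water ≈ 2.116×10^13 m³ over 3.66×10^14 m² → Δh = 0.0579 m = 5.79 cm.

≈ 5.79 cm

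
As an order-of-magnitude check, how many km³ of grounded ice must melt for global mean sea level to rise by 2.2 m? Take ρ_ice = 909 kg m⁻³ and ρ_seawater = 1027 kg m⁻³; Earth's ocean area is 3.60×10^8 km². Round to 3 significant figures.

Required water volume = Δh × A = 2.2 m × 3.60×10^14 m² = 7.920×10^14 m³ = 7.920×10^5 km³.
Ice volume = water volume × ρ_w/ρ_ice = 7.920×10^5 × 1027/909 = 8.95×10^5 km³.

≈ 8.95×10^5 km³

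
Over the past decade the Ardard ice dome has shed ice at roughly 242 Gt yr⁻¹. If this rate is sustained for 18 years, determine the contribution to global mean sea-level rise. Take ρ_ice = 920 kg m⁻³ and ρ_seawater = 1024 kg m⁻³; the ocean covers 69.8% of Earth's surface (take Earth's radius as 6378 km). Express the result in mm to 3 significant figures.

≈ 11.9 mm

Total mass lost = 242 Gt/yr × 18 yr = 4356 Gt = 4.356×10^15 kg.
ρ_w = 1024 kg m⁻³, so water volume = 4.356×10^15 / 1024 = 4.254×10^12 m³.
Δh = 4.254×10^12 / 3.57×10^14 = 0.0119 m = 11.9 mm.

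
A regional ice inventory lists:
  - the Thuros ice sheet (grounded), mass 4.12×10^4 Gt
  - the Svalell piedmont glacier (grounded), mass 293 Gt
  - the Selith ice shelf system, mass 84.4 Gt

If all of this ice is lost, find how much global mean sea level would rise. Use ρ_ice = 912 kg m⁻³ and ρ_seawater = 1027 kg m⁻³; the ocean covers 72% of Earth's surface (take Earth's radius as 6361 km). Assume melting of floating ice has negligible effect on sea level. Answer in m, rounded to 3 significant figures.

Thuros: 4.12×10^4 Gt = 4.120×10^16 kg; dividing by ρ_w = 1027 kg m⁻³ gives 4.012×10^13 m³ of water.
Svalell: 293 Gt = 2.930×10^14 kg; dividing by ρ_w = 1027 kg m⁻³ gives 2.853×10^11 m³ of water.
The Selith ice shelf system is floating and already displaces its own weight of water, so its melt adds essentially nothing to sea level.
Total added water ≈ 4.040×10^13 m³ over 3.66×10^14 m² → Δh = 0.110 m.

≈ 0.110 m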